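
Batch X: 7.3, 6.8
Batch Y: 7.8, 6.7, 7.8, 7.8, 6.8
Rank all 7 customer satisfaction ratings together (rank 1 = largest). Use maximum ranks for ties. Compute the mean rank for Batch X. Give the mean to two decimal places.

Sorted (descending): 7.8, 7.8, 7.8, 7.3, 6.8, 6.8, 6.7
The 3 values of 7.8 occupy positions 1–3 → each gets rank 3.
The 2 values of 6.8 occupy positions 5–6 → each gets rank 6.
Batch X values → pooled ranks: 7.3→4, 6.8→6
Mean rank = (4 + 6) / 2 = 5.00

5.00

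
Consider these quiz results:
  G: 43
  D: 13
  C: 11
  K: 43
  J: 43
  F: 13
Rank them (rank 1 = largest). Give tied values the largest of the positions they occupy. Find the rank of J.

3

Sorted (descending): 43, 43, 43, 13, 13, 11
The 3 values of 43 occupy positions 1–3 → each gets rank 3.
The 2 values of 13 occupy positions 4–5 → each gets rank 5.
J has value 43 → rank 3.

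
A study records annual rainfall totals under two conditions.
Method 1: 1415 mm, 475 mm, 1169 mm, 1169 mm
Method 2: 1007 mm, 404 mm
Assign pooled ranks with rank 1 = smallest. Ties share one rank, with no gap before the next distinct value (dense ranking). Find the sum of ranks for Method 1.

15

Sorted (ascending): 404, 475, 1007, 1169, 1169, 1415
The 2 values of 1169 share dense rank 4.
Remaining distinct values take the next consecutive integers.
Method 1 values → pooled ranks: 1415→5, 475→2, 1169→4, 1169→4
Rank sum = 5 + 2 + 4 + 4 = 15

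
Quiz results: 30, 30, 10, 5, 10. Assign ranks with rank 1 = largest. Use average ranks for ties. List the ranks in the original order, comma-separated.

1.5, 1.5, 3.5, 5, 3.5

Sorted (descending): 30, 30, 10, 10, 5
The 2 values of 30 occupy positions 1–2 → average rank (1+2)/2 = 1.5.
The 2 values of 10 occupy positions 3–4 → average rank (3+4)/2 = 3.5.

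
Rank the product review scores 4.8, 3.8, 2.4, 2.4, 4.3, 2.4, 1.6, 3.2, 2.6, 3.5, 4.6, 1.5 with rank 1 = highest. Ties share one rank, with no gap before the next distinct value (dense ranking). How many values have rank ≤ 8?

Sorted (descending): 4.8, 4.6, 4.3, 3.8, 3.5, 3.2, 2.6, 2.4, 2.4, 2.4, 1.6, 1.5
The 3 values of 2.4 share dense rank 8.
Remaining distinct values take the next consecutive integers.
Ranks ≤ 8: {1, 2, 3, 4, 5, 6, 7, 8, 8, 8} → 10 values.

10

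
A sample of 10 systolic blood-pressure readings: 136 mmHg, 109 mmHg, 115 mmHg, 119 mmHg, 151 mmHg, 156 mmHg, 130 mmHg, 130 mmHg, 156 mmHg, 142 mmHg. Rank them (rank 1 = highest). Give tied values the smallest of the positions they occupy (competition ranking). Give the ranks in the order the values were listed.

Sorted (descending): 156, 156, 151, 142, 136, 130, 130, 119, 115, 109
The 2 values of 156 occupy positions 1–2 → each gets rank 1.
The 2 values of 130 occupy positions 6–7 → each gets rank 6.

5, 10, 9, 8, 3, 1, 6, 6, 1, 4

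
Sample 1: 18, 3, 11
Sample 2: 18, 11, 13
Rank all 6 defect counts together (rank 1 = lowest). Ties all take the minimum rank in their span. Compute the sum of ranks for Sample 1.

8

Sorted (ascending): 3, 11, 11, 13, 18, 18
The 2 values of 11 occupy positions 2–3 → each gets rank 2.
The 2 values of 18 occupy positions 5–6 → each gets rank 5.
Sample 1 values → pooled ranks: 18→5, 3→1, 11→2
Rank sum = 5 + 1 + 2 = 8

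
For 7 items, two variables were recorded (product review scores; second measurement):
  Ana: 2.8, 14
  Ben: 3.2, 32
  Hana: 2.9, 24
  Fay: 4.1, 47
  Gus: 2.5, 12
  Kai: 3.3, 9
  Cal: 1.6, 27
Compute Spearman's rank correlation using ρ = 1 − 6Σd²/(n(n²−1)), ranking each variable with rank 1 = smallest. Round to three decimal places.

0.250

Ranks of variable 1: 3, 5, 4, 7, 2, 6, 1
Ranks of variable 2: 3, 6, 4, 7, 2, 1, 5
d = r₁ − r₂: 0, -1, 0, 0, 0, 5, -4
d²: 0, 1, 0, 0, 0, 25, 16; Σd² = 42
ρ = 1 − 6·42/(7·48) = 1 − 252/336 = 0.250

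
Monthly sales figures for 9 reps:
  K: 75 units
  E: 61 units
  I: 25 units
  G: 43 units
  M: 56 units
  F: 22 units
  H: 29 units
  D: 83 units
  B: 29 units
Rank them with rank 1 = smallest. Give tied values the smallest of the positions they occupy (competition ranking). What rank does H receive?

Sorted (ascending): 22, 25, 29, 29, 43, 56, 61, 75, 83
The 2 values of 29 occupy positions 3–4 → each gets rank 3.
H has value 29 units → rank 3.

3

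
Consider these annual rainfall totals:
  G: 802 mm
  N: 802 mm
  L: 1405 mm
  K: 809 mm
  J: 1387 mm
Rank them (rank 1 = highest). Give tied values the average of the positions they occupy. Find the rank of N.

4.5

Sorted (descending): 1405, 1387, 809, 802, 802
The 2 values of 802 occupy positions 4–5 → average rank (4+5)/2 = 4.5.
N has value 802 mm → rank 4.5.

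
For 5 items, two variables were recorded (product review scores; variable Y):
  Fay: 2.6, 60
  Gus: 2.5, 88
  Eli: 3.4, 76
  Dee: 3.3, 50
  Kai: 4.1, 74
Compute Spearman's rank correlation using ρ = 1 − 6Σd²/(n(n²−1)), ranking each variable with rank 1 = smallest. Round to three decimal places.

-0.200

Ranks of variable 1: 2, 1, 4, 3, 5
Ranks of variable 2: 2, 5, 4, 1, 3
d = r₁ − r₂: 0, -4, 0, 2, 2
d²: 0, 16, 0, 4, 4; Σd² = 24
ρ = 1 − 6·24/(5·24) = 1 − 144/120 = -0.200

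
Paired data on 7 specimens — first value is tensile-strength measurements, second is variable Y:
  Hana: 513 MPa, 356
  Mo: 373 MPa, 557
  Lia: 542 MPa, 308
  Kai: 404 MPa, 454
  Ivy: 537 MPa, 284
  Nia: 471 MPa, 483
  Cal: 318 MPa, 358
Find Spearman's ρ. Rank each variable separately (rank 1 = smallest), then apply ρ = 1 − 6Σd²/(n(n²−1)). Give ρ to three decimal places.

-0.714

Ranks of variable 1: 5, 2, 7, 3, 6, 4, 1
Ranks of variable 2: 3, 7, 2, 5, 1, 6, 4
d = r₁ − r₂: 2, -5, 5, -2, 5, -2, -3
d²: 4, 25, 25, 4, 25, 4, 9; Σd² = 96
ρ = 1 − 6·96/(7·48) = 1 − 576/336 = -0.714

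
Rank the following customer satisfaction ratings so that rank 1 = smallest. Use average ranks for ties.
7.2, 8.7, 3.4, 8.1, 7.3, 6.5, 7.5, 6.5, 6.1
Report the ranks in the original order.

5, 9, 1, 8, 6, 3.5, 7, 3.5, 2

Sorted (ascending): 3.4, 6.1, 6.5, 6.5, 7.2, 7.3, 7.5, 8.1, 8.7
The 2 values of 6.5 occupy positions 3–4 → average rank (3+4)/2 = 3.5.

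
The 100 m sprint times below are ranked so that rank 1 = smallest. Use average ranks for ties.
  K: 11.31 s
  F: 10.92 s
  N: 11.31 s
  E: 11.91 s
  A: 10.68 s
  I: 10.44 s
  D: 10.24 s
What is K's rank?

5.5

Sorted (ascending): 10.24, 10.44, 10.68, 10.92, 11.31, 11.31, 11.91
The 2 values of 11.31 occupy positions 5–6 → average rank (5+6)/2 = 5.5.
K has value 11.31 s → rank 5.5.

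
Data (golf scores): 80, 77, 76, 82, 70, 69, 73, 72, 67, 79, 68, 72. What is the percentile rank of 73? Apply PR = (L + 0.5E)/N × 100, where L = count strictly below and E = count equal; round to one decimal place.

54.2

N = 12.
Strictly below 73: 6. Equal to 73: 1.
PR = (6 + 0.5·1)/12 × 100 = 54.2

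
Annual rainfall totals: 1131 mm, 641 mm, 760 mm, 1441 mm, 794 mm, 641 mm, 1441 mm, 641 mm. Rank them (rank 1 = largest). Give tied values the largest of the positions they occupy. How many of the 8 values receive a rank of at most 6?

Sorted (descending): 1441, 1441, 1131, 794, 760, 641, 641, 641
The 2 values of 1441 occupy positions 1–2 → each gets rank 2.
The 3 values of 641 occupy positions 6–8 → each gets rank 8.
Ranks ≤ 6: {2, 2, 3, 4, 5} → 5 values.

5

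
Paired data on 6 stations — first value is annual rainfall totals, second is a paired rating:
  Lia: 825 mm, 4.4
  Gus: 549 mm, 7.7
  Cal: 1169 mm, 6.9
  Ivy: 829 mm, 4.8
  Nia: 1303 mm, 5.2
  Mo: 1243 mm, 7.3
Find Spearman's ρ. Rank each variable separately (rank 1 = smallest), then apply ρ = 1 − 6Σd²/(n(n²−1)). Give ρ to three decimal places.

Ranks of variable 1: 2, 1, 4, 3, 6, 5
Ranks of variable 2: 1, 6, 4, 2, 3, 5
d = r₁ − r₂: 1, -5, 0, 1, 3, 0
d²: 1, 25, 0, 1, 9, 0; Σd² = 36
ρ = 1 − 6·36/(6·35) = 1 − 216/210 = -0.029

-0.029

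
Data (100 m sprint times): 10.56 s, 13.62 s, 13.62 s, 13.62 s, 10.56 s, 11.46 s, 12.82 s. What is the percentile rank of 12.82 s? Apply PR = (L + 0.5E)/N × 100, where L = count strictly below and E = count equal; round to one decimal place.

50.0

N = 7.
Strictly below 12.82: 3. Equal to 12.82: 1.
PR = (3 + 0.5·1)/7 × 100 = 50.0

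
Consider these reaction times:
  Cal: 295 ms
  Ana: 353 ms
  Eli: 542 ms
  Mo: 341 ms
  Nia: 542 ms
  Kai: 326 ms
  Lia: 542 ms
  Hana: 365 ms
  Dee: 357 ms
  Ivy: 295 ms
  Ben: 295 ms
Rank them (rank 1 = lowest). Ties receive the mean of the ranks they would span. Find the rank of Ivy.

Sorted (ascending): 295, 295, 295, 326, 341, 353, 357, 365, 542, 542, 542
The 3 values of 295 occupy positions 1–3 → average rank 2.
The 3 values of 542 occupy positions 9–11 → average rank 10.
Ivy has value 295 ms → rank 2.

2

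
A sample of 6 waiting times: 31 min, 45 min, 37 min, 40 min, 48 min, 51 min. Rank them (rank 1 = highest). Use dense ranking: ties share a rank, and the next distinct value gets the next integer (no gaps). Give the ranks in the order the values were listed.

6, 3, 5, 4, 2, 1

Sorted (descending): 51, 48, 45, 40, 37, 31
No ties — each value takes its position as its rank.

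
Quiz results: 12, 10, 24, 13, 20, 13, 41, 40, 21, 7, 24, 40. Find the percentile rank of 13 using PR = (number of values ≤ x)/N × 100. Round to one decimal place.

N = 12.
Strictly below 13: 3. Equal to 13: 2.
PR = 5/12 × 100 = 41.7

41.7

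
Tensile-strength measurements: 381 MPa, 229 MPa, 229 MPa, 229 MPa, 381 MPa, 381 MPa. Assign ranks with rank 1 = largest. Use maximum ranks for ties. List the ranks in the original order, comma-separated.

3, 6, 6, 6, 3, 3

Sorted (descending): 381, 381, 381, 229, 229, 229
The 3 values of 381 occupy positions 1–3 → each gets rank 3.
The 3 values of 229 occupy positions 4–6 → each gets rank 6.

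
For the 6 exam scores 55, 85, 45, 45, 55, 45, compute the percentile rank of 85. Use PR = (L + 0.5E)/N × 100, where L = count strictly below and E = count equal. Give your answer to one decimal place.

91.7

N = 6.
Strictly below 85: 5. Equal to 85: 1.
PR = (5 + 0.5·1)/6 × 100 = 91.7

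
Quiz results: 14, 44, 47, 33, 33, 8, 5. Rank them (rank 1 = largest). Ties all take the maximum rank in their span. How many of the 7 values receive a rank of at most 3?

2

Sorted (descending): 47, 44, 33, 33, 14, 8, 5
The 2 values of 33 occupy positions 3–4 → each gets rank 4.
Ranks ≤ 3: {1, 2} → 2 values.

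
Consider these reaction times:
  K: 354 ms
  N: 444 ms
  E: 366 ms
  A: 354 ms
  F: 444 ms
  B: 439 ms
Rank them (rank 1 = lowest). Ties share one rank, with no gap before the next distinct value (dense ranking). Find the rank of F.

4

Sorted (ascending): 354, 354, 366, 439, 444, 444
The 2 values of 354 share dense rank 1.
The 2 values of 444 share dense rank 4.
Remaining distinct values take the next consecutive integers.
F has value 444 ms → rank 4.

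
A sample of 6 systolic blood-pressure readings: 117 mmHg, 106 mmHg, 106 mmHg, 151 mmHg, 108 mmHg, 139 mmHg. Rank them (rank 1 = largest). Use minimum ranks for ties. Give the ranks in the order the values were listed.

3, 5, 5, 1, 4, 2

Sorted (descending): 151, 139, 117, 108, 106, 106
The 2 values of 106 occupy positions 5–6 → each gets rank 5.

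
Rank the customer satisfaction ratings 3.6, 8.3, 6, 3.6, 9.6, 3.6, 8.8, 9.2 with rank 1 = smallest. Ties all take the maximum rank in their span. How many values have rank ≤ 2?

0

Sorted (ascending): 3.6, 3.6, 3.6, 6, 8.3, 8.8, 9.2, 9.6
The 3 values of 3.6 occupy positions 1–3 → each gets rank 3.
Ranks ≤ 2: {} → 0 values.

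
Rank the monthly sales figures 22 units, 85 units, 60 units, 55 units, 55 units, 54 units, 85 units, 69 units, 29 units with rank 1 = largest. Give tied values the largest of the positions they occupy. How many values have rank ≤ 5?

4

Sorted (descending): 85, 85, 69, 60, 55, 55, 54, 29, 22
The 2 values of 85 occupy positions 1–2 → each gets rank 2.
The 2 values of 55 occupy positions 5–6 → each gets rank 6.
Ranks ≤ 5: {2, 2, 3, 4} → 4 values.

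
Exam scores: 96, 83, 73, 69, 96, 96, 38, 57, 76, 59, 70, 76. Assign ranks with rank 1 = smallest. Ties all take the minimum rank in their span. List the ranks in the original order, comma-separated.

Sorted (ascending): 38, 57, 59, 69, 70, 73, 76, 76, 83, 96, 96, 96
The 2 values of 76 occupy positions 7–8 → each gets rank 7.
The 3 values of 96 occupy positions 10–12 → each gets rank 10.

10, 9, 6, 4, 10, 10, 1, 2, 7, 3, 5, 7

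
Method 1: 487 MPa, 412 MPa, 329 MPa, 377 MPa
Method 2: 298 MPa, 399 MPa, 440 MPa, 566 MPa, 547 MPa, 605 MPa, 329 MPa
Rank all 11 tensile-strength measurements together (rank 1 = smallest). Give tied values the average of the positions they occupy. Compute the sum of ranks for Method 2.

Sorted (ascending): 298, 329, 329, 377, 399, 412, 440, 487, 547, 566, 605
The 2 values of 329 occupy positions 2–3 → average rank (2+3)/2 = 2.5.
Method 2 values → pooled ranks: 298→1, 399→5, 440→7, 566→10, 547→9, 605→11, 329→2.5
Rank sum = 1 + 5 + 7 + 10 + 9 + 11 + 2.5 = 45.5

45.5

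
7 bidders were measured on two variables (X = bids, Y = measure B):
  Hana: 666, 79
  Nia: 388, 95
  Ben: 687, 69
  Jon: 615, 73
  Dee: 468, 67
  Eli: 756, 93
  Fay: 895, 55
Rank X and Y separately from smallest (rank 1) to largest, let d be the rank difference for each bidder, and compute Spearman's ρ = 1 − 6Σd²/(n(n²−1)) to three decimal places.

-0.393

Ranks of variable 1: 4, 1, 5, 3, 2, 6, 7
Ranks of variable 2: 5, 7, 3, 4, 2, 6, 1
d = r₁ − r₂: -1, -6, 2, -1, 0, 0, 6
d²: 1, 36, 4, 1, 0, 0, 36; Σd² = 78
ρ = 1 − 6·78/(7·48) = 1 − 468/336 = -0.393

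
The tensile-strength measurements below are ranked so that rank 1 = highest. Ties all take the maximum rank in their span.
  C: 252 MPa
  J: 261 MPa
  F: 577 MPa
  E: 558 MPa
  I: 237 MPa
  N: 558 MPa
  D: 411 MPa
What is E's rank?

3

Sorted (descending): 577, 558, 558, 411, 261, 252, 237
The 2 values of 558 occupy positions 2–3 → each gets rank 3.
E has value 558 MPa → rank 3.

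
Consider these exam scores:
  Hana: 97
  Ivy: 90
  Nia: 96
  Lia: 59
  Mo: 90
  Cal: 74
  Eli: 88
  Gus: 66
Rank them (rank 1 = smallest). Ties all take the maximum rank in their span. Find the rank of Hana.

Sorted (ascending): 59, 66, 74, 88, 90, 90, 96, 97
The 2 values of 90 occupy positions 5–6 → each gets rank 6.
Hana has value 97 → rank 8.

8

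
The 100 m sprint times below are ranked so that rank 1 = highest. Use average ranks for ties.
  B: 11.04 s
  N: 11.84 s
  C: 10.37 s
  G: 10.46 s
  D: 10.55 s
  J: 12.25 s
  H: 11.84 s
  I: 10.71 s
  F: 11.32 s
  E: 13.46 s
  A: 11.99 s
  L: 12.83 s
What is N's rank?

5.5

Sorted (descending): 13.46, 12.83, 12.25, 11.99, 11.84, 11.84, 11.32, 11.04, 10.71, 10.55, 10.46, 10.37
The 2 values of 11.84 occupy positions 5–6 → average rank (5+6)/2 = 5.5.
N has value 11.84 s → rank 5.5.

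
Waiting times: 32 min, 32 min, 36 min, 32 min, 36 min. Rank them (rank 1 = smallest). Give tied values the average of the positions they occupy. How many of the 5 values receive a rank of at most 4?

3

Sorted (ascending): 32, 32, 32, 36, 36
The 3 values of 32 occupy positions 1–3 → average rank 2.
The 2 values of 36 occupy positions 4–5 → average rank (4+5)/2 = 4.5.
Ranks ≤ 4: {2, 2, 2} → 3 values.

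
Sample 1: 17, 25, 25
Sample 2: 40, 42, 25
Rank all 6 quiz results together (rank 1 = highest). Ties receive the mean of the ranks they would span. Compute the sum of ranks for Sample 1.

14

Sorted (descending): 42, 40, 25, 25, 25, 17
The 3 values of 25 occupy positions 3–5 → average rank 4.
Sample 1 values → pooled ranks: 17→6, 25→4, 25→4
Rank sum = 6 + 4 + 4 = 14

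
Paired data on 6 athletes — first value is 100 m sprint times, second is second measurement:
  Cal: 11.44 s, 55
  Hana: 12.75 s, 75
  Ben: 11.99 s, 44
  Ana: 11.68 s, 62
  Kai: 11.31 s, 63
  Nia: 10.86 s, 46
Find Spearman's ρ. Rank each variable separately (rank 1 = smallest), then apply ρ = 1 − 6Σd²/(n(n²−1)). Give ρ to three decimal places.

0.257

Ranks of variable 1: 3, 6, 5, 4, 2, 1
Ranks of variable 2: 3, 6, 1, 4, 5, 2
d = r₁ − r₂: 0, 0, 4, 0, -3, -1
d²: 0, 0, 16, 0, 9, 1; Σd² = 26
ρ = 1 − 6·26/(6·35) = 1 − 156/210 = 0.257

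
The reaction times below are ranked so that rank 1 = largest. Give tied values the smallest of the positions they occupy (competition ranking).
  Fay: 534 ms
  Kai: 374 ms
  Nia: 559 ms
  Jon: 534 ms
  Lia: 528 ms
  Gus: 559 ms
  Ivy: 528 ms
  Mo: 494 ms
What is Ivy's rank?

5

Sorted (descending): 559, 559, 534, 534, 528, 528, 494, 374
The 2 values of 559 occupy positions 1–2 → each gets rank 1.
The 2 values of 534 occupy positions 3–4 → each gets rank 3.
The 2 values of 528 occupy positions 5–6 → each gets rank 5.
Ivy has value 528 ms → rank 5.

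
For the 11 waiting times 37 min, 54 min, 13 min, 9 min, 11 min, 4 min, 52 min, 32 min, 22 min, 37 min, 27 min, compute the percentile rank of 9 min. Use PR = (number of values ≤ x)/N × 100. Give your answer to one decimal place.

N = 11.
Strictly below 9: 1. Equal to 9: 1.
PR = 2/11 × 100 = 18.2

18.2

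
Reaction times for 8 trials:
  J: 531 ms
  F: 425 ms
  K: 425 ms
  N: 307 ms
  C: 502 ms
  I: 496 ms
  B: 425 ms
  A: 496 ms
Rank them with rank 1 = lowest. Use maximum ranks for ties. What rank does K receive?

4

Sorted (ascending): 307, 425, 425, 425, 496, 496, 502, 531
The 3 values of 425 occupy positions 2–4 → each gets rank 4.
The 2 values of 496 occupy positions 5–6 → each gets rank 6.
K has value 425 ms → rank 4.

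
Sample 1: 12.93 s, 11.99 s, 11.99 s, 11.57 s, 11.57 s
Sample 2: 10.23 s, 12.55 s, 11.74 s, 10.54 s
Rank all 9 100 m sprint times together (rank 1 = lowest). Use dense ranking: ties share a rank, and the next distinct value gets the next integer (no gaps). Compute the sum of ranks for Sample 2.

Sorted (ascending): 10.23, 10.54, 11.57, 11.57, 11.74, 11.99, 11.99, 12.55, 12.93
The 2 values of 11.57 share dense rank 3.
The 2 values of 11.99 share dense rank 5.
Remaining distinct values take the next consecutive integers.
Sample 2 values → pooled ranks: 10.23→1, 12.55→6, 11.74→4, 10.54→2
Rank sum = 1 + 6 + 4 + 2 = 13

13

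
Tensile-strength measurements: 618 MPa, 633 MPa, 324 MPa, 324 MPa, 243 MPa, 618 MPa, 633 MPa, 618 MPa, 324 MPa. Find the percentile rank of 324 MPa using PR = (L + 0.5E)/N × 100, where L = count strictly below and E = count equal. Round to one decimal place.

N = 9.
Strictly below 324: 1. Equal to 324: 3.
PR = (1 + 0.5·3)/9 × 100 = 27.8

27.8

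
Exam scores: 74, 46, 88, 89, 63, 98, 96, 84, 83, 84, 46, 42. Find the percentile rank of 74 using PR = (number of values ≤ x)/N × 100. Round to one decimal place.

N = 12.
Strictly below 74: 4. Equal to 74: 1.
PR = 5/12 × 100 = 41.7

41.7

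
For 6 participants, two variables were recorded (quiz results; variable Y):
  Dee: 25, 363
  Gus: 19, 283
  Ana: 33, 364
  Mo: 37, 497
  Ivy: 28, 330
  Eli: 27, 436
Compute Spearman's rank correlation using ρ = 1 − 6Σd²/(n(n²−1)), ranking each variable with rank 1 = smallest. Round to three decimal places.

0.714

Ranks of variable 1: 2, 1, 5, 6, 4, 3
Ranks of variable 2: 3, 1, 4, 6, 2, 5
d = r₁ − r₂: -1, 0, 1, 0, 2, -2
d²: 1, 0, 1, 0, 4, 4; Σd² = 10
ρ = 1 − 6·10/(6·35) = 1 − 60/210 = 0.714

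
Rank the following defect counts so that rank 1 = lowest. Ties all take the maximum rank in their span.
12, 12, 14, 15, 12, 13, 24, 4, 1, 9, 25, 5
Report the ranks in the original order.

7, 7, 9, 10, 7, 8, 11, 2, 1, 4, 12, 3

Sorted (ascending): 1, 4, 5, 9, 12, 12, 12, 13, 14, 15, 24, 25
The 3 values of 12 occupy positions 5–7 → each gets rank 7.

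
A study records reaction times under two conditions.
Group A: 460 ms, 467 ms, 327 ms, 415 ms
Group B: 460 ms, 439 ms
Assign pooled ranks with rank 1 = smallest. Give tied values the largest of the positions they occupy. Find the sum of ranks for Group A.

14

Sorted (ascending): 327, 415, 439, 460, 460, 467
The 2 values of 460 occupy positions 4–5 → each gets rank 5.
Group A values → pooled ranks: 460→5, 467→6, 327→1, 415→2
Rank sum = 5 + 6 + 1 + 2 = 14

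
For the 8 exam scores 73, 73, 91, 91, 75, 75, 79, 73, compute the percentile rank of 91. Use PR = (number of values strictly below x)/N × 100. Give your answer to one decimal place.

75.0

N = 8.
Strictly below 91: 6. Equal to 91: 2.
PR = 6/8 × 100 = 75.0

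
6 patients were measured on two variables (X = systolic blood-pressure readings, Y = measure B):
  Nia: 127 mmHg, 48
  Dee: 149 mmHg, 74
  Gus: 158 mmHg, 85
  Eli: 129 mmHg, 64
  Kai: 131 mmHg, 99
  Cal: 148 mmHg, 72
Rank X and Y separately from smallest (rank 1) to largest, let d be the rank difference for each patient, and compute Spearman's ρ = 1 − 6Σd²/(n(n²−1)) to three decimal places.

Ranks of variable 1: 1, 5, 6, 2, 3, 4
Ranks of variable 2: 1, 4, 5, 2, 6, 3
d = r₁ − r₂: 0, 1, 1, 0, -3, 1
d²: 0, 1, 1, 0, 9, 1; Σd² = 12
ρ = 1 − 6·12/(6·35) = 1 − 72/210 = 0.657

0.657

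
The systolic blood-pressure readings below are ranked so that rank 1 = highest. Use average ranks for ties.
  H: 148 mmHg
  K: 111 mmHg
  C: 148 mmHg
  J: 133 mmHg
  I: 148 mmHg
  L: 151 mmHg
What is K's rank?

6

Sorted (descending): 151, 148, 148, 148, 133, 111
The 3 values of 148 occupy positions 2–4 → average rank 3.
K has value 111 mmHg → rank 6.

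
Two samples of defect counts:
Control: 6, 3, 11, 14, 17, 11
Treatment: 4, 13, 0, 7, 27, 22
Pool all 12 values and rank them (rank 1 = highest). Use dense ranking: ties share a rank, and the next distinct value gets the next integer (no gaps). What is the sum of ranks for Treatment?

Sorted (descending): 27, 22, 17, 14, 13, 11, 11, 7, 6, 4, 3, 0
The 2 values of 11 share dense rank 6.
Remaining distinct values take the next consecutive integers.
Treatment values → pooled ranks: 4→9, 13→5, 0→11, 7→7, 27→1, 22→2
Rank sum = 9 + 5 + 11 + 7 + 1 + 2 = 35

35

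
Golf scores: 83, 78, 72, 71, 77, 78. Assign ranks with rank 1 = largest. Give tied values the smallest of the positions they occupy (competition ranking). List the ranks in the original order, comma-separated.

1, 2, 5, 6, 4, 2

Sorted (descending): 83, 78, 78, 77, 72, 71
The 2 values of 78 occupy positions 2–3 → each gets rank 2.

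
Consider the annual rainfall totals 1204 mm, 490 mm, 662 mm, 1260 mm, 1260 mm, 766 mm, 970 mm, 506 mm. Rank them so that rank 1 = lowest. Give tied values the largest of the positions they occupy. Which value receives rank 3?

Sorted (ascending): 490, 506, 662, 766, 970, 1204, 1260, 1260
The 2 values of 1260 occupy positions 7–8 → each gets rank 8.
Rank 3 → value 662.

662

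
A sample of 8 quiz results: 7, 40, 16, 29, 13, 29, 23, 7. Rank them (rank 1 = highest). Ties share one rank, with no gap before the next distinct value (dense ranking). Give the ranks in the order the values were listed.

6, 1, 4, 2, 5, 2, 3, 6

Sorted (descending): 40, 29, 29, 23, 16, 13, 7, 7
The 2 values of 29 share dense rank 2.
The 2 values of 7 share dense rank 6.
Remaining distinct values take the next consecutive integers.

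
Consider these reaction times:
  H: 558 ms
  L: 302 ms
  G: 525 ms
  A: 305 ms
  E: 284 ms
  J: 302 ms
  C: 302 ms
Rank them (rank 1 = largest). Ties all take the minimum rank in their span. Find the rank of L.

Sorted (descending): 558, 525, 305, 302, 302, 302, 284
The 3 values of 302 occupy positions 4–6 → each gets rank 4.
L has value 302 ms → rank 4.

4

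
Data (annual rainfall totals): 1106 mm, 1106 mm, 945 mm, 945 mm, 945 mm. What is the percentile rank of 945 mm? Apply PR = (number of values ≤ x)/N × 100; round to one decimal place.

60.0

N = 5.
Strictly below 945: 0. Equal to 945: 3.
PR = 3/5 × 100 = 60.0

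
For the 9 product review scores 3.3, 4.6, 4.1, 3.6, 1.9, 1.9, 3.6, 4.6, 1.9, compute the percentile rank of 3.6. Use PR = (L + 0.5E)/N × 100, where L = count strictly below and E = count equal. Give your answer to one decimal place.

N = 9.
Strictly below 3.6: 4. Equal to 3.6: 2.
PR = (4 + 0.5·2)/9 × 100 = 55.6

55.6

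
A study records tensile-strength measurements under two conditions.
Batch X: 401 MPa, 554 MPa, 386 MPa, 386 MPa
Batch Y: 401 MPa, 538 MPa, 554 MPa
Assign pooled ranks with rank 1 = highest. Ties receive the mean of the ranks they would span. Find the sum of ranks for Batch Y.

9

Sorted (descending): 554, 554, 538, 401, 401, 386, 386
The 2 values of 554 occupy positions 1–2 → average rank (1+2)/2 = 1.5.
The 2 values of 401 occupy positions 4–5 → average rank (4+5)/2 = 4.5.
The 2 values of 386 occupy positions 6–7 → average rank (6+7)/2 = 6.5.
Batch Y values → pooled ranks: 401→4.5, 538→3, 554→1.5
Rank sum = 4.5 + 3 + 1.5 = 9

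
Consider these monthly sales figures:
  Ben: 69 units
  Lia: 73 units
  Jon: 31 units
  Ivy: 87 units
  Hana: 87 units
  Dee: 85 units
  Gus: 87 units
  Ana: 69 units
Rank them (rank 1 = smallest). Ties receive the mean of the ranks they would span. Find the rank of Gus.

7

Sorted (ascending): 31, 69, 69, 73, 85, 87, 87, 87
The 2 values of 69 occupy positions 2–3 → average rank (2+3)/2 = 2.5.
The 3 values of 87 occupy positions 6–8 → average rank 7.
Gus has value 87 units → rank 7.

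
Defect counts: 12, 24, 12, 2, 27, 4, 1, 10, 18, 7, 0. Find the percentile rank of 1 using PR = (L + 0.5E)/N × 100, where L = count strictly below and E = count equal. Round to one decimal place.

13.6

N = 11.
Strictly below 1: 1. Equal to 1: 1.
PR = (1 + 0.5·1)/11 × 100 = 13.6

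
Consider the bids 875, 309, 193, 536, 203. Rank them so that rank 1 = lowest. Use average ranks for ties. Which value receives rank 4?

Sorted (ascending): 193, 203, 309, 536, 875
No ties — each value takes its position as its rank.
Rank 4 → value 536.

536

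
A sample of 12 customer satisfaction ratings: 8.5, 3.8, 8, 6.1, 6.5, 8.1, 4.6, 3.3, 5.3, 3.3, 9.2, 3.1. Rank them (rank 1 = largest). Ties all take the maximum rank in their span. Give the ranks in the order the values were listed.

2, 9, 4, 6, 5, 3, 8, 11, 7, 11, 1, 12

Sorted (descending): 9.2, 8.5, 8.1, 8, 6.5, 6.1, 5.3, 4.6, 3.8, 3.3, 3.3, 3.1
The 2 values of 3.3 occupy positions 10–11 → each gets rank 11.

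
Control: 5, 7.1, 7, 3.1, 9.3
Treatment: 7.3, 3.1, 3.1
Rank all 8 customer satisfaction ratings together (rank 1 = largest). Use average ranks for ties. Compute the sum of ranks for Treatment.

Sorted (descending): 9.3, 7.3, 7.1, 7, 5, 3.1, 3.1, 3.1
The 3 values of 3.1 occupy positions 6–8 → average rank 7.
Treatment values → pooled ranks: 7.3→2, 3.1→7, 3.1→7
Rank sum = 2 + 7 + 7 = 16

16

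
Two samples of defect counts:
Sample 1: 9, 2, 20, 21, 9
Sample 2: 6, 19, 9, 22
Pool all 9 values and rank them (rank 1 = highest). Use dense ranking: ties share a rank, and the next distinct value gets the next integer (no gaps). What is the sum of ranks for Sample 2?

16

Sorted (descending): 22, 21, 20, 19, 9, 9, 9, 6, 2
The 3 values of 9 share dense rank 5.
Remaining distinct values take the next consecutive integers.
Sample 2 values → pooled ranks: 6→6, 19→4, 9→5, 22→1
Rank sum = 6 + 4 + 5 + 1 = 16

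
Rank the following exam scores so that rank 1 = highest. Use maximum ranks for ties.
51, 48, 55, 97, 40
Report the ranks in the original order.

Sorted (descending): 97, 55, 51, 48, 40
No ties — each value takes its position as its rank.

3, 4, 2, 1, 5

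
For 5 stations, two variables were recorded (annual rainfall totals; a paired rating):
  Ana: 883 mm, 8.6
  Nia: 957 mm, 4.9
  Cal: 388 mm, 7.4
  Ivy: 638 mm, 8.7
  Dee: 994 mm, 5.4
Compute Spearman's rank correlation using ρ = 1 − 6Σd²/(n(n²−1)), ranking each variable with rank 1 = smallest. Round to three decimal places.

Ranks of variable 1: 3, 4, 1, 2, 5
Ranks of variable 2: 4, 1, 3, 5, 2
d = r₁ − r₂: -1, 3, -2, -3, 3
d²: 1, 9, 4, 9, 9; Σd² = 32
ρ = 1 − 6·32/(5·24) = 1 − 192/120 = -0.600

-0.600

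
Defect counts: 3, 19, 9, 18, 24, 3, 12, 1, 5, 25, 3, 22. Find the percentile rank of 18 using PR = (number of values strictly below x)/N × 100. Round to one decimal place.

N = 12.
Strictly below 18: 7. Equal to 18: 1.
PR = 7/12 × 100 = 58.3

58.3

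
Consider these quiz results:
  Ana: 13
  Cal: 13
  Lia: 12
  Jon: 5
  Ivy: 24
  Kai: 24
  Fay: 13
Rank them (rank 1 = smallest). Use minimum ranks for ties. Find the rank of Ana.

3

Sorted (ascending): 5, 12, 13, 13, 13, 24, 24
The 3 values of 13 occupy positions 3–5 → each gets rank 3.
The 2 values of 24 occupy positions 6–7 → each gets rank 6.
Ana has value 13 → rank 3.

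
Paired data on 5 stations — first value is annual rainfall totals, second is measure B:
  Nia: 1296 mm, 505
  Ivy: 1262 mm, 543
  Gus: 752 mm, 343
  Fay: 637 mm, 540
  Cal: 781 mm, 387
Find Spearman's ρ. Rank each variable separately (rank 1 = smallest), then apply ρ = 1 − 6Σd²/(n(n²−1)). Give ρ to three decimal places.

Ranks of variable 1: 5, 4, 2, 1, 3
Ranks of variable 2: 3, 5, 1, 4, 2
d = r₁ − r₂: 2, -1, 1, -3, 1
d²: 4, 1, 1, 9, 1; Σd² = 16
ρ = 1 − 6·16/(5·24) = 1 − 96/120 = 0.200

0.200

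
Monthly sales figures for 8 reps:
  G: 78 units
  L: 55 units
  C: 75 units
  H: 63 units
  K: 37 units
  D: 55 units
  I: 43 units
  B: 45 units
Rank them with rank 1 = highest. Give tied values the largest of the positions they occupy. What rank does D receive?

5

Sorted (descending): 78, 75, 63, 55, 55, 45, 43, 37
The 2 values of 55 occupy positions 4–5 → each gets rank 5.
D has value 55 units → rank 5.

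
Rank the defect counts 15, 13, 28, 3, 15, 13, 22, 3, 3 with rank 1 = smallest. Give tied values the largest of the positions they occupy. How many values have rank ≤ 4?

3

Sorted (ascending): 3, 3, 3, 13, 13, 15, 15, 22, 28
The 3 values of 3 occupy positions 1–3 → each gets rank 3.
The 2 values of 13 occupy positions 4–5 → each gets rank 5.
The 2 values of 15 occupy positions 6–7 → each gets rank 7.
Ranks ≤ 4: {3, 3, 3} → 3 values.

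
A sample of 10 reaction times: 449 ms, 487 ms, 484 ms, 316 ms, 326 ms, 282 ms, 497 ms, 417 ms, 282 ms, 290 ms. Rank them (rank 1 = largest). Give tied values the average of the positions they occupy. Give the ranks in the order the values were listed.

4, 2, 3, 7, 6, 9.5, 1, 5, 9.5, 8

Sorted (descending): 497, 487, 484, 449, 417, 326, 316, 290, 282, 282
The 2 values of 282 occupy positions 9–10 → average rank (9+10)/2 = 9.5.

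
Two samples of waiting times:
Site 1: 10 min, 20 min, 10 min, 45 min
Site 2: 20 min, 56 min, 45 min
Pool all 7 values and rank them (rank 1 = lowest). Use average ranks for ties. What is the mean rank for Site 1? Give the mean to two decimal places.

3.00

Sorted (ascending): 10, 10, 20, 20, 45, 45, 56
The 2 values of 10 occupy positions 1–2 → average rank (1+2)/2 = 1.5.
The 2 values of 20 occupy positions 3–4 → average rank (3+4)/2 = 3.5.
The 2 values of 45 occupy positions 5–6 → average rank (5+6)/2 = 5.5.
Site 1 values → pooled ranks: 10→1.5, 20→3.5, 10→1.5, 45→5.5
Mean rank = (1.5 + 3.5 + 1.5 + 5.5) / 4 = 3.00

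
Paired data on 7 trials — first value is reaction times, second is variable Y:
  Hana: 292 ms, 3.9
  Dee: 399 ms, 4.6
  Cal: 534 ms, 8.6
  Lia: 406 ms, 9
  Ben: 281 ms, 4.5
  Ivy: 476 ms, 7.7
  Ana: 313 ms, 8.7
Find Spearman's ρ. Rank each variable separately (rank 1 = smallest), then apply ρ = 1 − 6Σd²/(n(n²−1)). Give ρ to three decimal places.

0.571

Ranks of variable 1: 2, 4, 7, 5, 1, 6, 3
Ranks of variable 2: 1, 3, 5, 7, 2, 4, 6
d = r₁ − r₂: 1, 1, 2, -2, -1, 2, -3
d²: 1, 1, 4, 4, 1, 4, 9; Σd² = 24
ρ = 1 − 6·24/(7·48) = 1 − 144/336 = 0.571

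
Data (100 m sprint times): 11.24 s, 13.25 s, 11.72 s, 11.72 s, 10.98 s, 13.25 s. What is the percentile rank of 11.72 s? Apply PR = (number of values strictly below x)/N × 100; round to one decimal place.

N = 6.
Strictly below 11.72: 2. Equal to 11.72: 2.
PR = 2/6 × 100 = 33.3

33.3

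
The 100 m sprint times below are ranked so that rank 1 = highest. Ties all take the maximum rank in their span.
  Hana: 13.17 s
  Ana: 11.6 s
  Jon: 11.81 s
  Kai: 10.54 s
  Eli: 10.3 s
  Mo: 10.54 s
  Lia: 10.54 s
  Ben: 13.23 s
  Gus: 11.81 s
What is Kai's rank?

8

Sorted (descending): 13.23, 13.17, 11.81, 11.81, 11.6, 10.54, 10.54, 10.54, 10.3
The 2 values of 11.81 occupy positions 3–4 → each gets rank 4.
The 3 values of 10.54 occupy positions 6–8 → each gets rank 8.
Kai has value 10.54 s → rank 8.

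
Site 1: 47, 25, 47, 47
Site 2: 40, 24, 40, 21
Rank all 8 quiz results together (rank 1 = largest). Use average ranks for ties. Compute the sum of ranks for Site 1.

Sorted (descending): 47, 47, 47, 40, 40, 25, 24, 21
The 3 values of 47 occupy positions 1–3 → average rank 2.
The 2 values of 40 occupy positions 4–5 → average rank (4+5)/2 = 4.5.
Site 1 values → pooled ranks: 47→2, 25→6, 47→2, 47→2
Rank sum = 2 + 6 + 2 + 2 = 12

12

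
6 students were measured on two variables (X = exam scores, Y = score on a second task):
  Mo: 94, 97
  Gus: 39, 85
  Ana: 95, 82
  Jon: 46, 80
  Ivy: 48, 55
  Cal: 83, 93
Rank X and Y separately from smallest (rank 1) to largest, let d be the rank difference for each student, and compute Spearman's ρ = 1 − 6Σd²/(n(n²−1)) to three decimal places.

0.314

Ranks of variable 1: 5, 1, 6, 2, 3, 4
Ranks of variable 2: 6, 4, 3, 2, 1, 5
d = r₁ − r₂: -1, -3, 3, 0, 2, -1
d²: 1, 9, 9, 0, 4, 1; Σd² = 24
ρ = 1 − 6·24/(6·35) = 1 − 144/210 = 0.314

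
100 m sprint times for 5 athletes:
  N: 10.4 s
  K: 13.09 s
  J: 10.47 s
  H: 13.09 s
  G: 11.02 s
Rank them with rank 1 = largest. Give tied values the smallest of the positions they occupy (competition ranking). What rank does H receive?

1

Sorted (descending): 13.09, 13.09, 11.02, 10.47, 10.4
The 2 values of 13.09 occupy positions 1–2 → each gets rank 1.
H has value 13.09 s → rank 1.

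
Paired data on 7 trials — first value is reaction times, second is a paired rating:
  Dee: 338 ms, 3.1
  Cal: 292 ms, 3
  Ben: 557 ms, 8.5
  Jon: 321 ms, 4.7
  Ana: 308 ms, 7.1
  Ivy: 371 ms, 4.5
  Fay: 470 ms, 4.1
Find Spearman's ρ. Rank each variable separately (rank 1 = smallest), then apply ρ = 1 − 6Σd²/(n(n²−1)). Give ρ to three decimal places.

Ranks of variable 1: 4, 1, 7, 3, 2, 5, 6
Ranks of variable 2: 2, 1, 7, 5, 6, 4, 3
d = r₁ − r₂: 2, 0, 0, -2, -4, 1, 3
d²: 4, 0, 0, 4, 16, 1, 9; Σd² = 34
ρ = 1 − 6·34/(7·48) = 1 − 204/336 = 0.393

0.393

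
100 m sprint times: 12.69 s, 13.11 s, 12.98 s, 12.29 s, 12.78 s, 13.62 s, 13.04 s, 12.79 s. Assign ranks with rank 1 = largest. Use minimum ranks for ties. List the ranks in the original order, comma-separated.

7, 2, 4, 8, 6, 1, 3, 5

Sorted (descending): 13.62, 13.11, 13.04, 12.98, 12.79, 12.78, 12.69, 12.29
No ties — each value takes its position as its rank.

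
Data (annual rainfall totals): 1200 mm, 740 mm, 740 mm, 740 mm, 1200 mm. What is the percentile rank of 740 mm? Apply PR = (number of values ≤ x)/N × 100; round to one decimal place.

60.0

N = 5.
Strictly below 740: 0. Equal to 740: 3.
PR = 3/5 × 100 = 60.0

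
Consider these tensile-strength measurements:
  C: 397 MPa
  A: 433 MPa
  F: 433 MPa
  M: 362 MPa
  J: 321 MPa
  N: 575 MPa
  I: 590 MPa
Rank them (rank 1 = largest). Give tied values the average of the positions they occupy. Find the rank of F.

3.5

Sorted (descending): 590, 575, 433, 433, 397, 362, 321
The 2 values of 433 occupy positions 3–4 → average rank (3+4)/2 = 3.5.
F has value 433 MPa → rank 3.5.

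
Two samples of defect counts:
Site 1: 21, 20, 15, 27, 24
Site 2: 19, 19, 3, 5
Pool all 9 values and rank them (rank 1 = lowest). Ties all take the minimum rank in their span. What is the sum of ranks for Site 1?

Sorted (ascending): 3, 5, 15, 19, 19, 20, 21, 24, 27
The 2 values of 19 occupy positions 4–5 → each gets rank 4.
Site 1 values → pooled ranks: 21→7, 20→6, 15→3, 27→9, 24→8
Rank sum = 7 + 6 + 3 + 9 + 8 = 33

33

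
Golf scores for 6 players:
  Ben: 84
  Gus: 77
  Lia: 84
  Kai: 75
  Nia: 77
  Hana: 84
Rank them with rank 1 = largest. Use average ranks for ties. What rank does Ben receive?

2

Sorted (descending): 84, 84, 84, 77, 77, 75
The 3 values of 84 occupy positions 1–3 → average rank 2.
The 2 values of 77 occupy positions 4–5 → average rank (4+5)/2 = 4.5.
Ben has value 84 → rank 2.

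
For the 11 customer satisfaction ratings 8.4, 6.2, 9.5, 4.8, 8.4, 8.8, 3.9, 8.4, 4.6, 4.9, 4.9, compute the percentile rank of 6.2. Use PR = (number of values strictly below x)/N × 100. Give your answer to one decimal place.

N = 11.
Strictly below 6.2: 5. Equal to 6.2: 1.
PR = 5/11 × 100 = 45.5

45.5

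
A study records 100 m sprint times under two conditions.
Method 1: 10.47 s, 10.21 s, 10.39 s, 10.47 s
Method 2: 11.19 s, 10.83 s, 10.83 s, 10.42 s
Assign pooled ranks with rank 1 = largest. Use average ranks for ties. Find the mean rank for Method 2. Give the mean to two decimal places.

3.00

Sorted (descending): 11.19, 10.83, 10.83, 10.47, 10.47, 10.42, 10.39, 10.21
The 2 values of 10.83 occupy positions 2–3 → average rank (2+3)/2 = 2.5.
The 2 values of 10.47 occupy positions 4–5 → average rank (4+5)/2 = 4.5.
Method 2 values → pooled ranks: 11.19→1, 10.83→2.5, 10.83→2.5, 10.42→6
Mean rank = (1 + 2.5 + 2.5 + 6) / 4 = 3.00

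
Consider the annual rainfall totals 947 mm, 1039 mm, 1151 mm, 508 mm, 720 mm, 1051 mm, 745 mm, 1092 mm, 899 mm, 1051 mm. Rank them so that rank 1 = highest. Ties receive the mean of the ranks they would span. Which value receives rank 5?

Sorted (descending): 1151, 1092, 1051, 1051, 1039, 947, 899, 745, 720, 508
The 2 values of 1051 occupy positions 3–4 → average rank (3+4)/2 = 3.5.
Rank 5 → value 1039.

1039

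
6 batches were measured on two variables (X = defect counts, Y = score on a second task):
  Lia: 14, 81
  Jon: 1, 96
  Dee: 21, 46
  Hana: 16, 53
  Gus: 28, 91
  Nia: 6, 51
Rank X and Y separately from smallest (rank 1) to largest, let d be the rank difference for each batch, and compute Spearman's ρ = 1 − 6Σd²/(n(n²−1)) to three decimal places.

Ranks of variable 1: 3, 1, 5, 4, 6, 2
Ranks of variable 2: 4, 6, 1, 3, 5, 2
d = r₁ − r₂: -1, -5, 4, 1, 1, 0
d²: 1, 25, 16, 1, 1, 0; Σd² = 44
ρ = 1 − 6·44/(6·35) = 1 − 264/210 = -0.257

-0.257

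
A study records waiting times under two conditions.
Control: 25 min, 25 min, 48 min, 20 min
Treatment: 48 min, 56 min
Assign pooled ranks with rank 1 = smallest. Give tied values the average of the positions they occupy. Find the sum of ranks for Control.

10.5

Sorted (ascending): 20, 25, 25, 48, 48, 56
The 2 values of 25 occupy positions 2–3 → average rank (2+3)/2 = 2.5.
The 2 values of 48 occupy positions 4–5 → average rank (4+5)/2 = 4.5.
Control values → pooled ranks: 25→2.5, 25→2.5, 48→4.5, 20→1
Rank sum = 2.5 + 2.5 + 4.5 + 1 = 10.5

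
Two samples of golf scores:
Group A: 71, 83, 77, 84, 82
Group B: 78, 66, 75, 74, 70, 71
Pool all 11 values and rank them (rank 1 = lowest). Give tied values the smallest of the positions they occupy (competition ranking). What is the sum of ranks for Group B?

Sorted (ascending): 66, 70, 71, 71, 74, 75, 77, 78, 82, 83, 84
The 2 values of 71 occupy positions 3–4 → each gets rank 3.
Group B values → pooled ranks: 78→8, 66→1, 75→6, 74→5, 70→2, 71→3
Rank sum = 8 + 1 + 6 + 5 + 2 + 3 = 25

25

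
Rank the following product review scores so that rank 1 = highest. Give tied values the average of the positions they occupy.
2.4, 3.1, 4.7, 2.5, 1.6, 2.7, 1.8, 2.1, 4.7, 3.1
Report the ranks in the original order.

7, 3.5, 1.5, 6, 10, 5, 9, 8, 1.5, 3.5

Sorted (descending): 4.7, 4.7, 3.1, 3.1, 2.7, 2.5, 2.4, 2.1, 1.8, 1.6
The 2 values of 4.7 occupy positions 1–2 → average rank (1+2)/2 = 1.5.
The 2 values of 3.1 occupy positions 3–4 → average rank (3+4)/2 = 3.5.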